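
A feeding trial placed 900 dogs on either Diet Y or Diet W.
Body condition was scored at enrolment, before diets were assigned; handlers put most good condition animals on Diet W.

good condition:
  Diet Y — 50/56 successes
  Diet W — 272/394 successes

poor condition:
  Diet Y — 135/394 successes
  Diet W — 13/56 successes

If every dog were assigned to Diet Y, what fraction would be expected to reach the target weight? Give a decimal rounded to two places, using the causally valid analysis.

The stratified and pooled comparisons disagree (Diet Y wins within each starting body condition; Diet W wins overall), so the answer turns on the causal role of starting body condition.
Starting body condition satisfies the back-door criterion: it is not a descendant of the diet, and it blocks the spurious path from diet to outcome. Adjusting for it (i.e., using the within-starting body condition rates) gives the causal effect.
Standardising Diet Y to the population starting body condition mix: 0.500·50/56 + 0.500·135/394 = 0.618.

0.62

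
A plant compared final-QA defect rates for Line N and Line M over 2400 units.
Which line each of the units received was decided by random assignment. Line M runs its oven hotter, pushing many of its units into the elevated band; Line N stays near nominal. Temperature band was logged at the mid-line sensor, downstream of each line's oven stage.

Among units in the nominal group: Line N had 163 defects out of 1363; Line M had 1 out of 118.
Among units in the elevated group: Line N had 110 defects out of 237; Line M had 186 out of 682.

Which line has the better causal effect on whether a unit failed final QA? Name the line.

Stratifying would compare lines among units the lines themselves sorted into in-process temperature band groups — a form of selection on an intermediate. The unconditioned pooled rates give the total causal effect.
Pooled: Line N 17.1% vs Line M 23.4%; Line N is lower overall.

Line N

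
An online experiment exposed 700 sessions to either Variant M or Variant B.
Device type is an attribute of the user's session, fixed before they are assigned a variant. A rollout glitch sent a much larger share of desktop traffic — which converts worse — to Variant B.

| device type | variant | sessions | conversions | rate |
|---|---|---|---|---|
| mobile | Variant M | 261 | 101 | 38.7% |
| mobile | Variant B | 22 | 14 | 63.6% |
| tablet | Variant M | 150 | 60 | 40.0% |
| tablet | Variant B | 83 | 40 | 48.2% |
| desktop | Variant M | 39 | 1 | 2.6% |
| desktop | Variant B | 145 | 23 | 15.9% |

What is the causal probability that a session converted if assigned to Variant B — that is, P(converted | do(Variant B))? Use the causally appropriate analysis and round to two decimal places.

0.46

Device type is set before the variant has any effect — it is not caused by the variant — and it independently drives the outcome. That makes it a confounder, so the causal comparison is within device type levels.
Standardising Variant B to the population device type mix: 0.404·14/22 + 0.333·40/83 + 0.263·23/145 = 0.459.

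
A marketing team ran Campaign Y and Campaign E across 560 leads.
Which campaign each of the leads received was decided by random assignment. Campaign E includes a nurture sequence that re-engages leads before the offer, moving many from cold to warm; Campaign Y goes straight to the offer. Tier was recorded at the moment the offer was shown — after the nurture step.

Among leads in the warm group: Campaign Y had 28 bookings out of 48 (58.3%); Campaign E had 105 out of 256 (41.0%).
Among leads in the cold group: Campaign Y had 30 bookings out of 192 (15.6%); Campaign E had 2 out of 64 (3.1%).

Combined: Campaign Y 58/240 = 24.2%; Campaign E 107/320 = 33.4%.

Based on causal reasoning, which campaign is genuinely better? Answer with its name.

Campaign E

Engagement tier is recorded after the campaign and is itself shifted by it — it sits on the causal path from campaign to outcome. Conditioning on a mediator would strip out part of the effect we want; the pooled comparison gives the total causal effect.
Pooled: Campaign Y 24.2% vs Campaign E 33.4%; Campaign E is higher overall.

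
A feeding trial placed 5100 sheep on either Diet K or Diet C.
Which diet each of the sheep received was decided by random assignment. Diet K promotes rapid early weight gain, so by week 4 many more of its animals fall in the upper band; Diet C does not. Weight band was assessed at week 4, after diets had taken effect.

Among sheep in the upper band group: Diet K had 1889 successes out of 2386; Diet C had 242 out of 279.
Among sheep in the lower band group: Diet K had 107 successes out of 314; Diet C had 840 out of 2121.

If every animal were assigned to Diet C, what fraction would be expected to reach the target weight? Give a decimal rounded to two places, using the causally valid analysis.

Because the diet influences week-4 weight band, week-4 weight band is a post-treatment mediator, not a confounder. Stratifying on it would bias the estimate; the causal effect is the crude pooled difference.
So P(outcome | do(Diet C)) is just the pooled rate for Diet C: 1082/2400 = 0.451.

0.45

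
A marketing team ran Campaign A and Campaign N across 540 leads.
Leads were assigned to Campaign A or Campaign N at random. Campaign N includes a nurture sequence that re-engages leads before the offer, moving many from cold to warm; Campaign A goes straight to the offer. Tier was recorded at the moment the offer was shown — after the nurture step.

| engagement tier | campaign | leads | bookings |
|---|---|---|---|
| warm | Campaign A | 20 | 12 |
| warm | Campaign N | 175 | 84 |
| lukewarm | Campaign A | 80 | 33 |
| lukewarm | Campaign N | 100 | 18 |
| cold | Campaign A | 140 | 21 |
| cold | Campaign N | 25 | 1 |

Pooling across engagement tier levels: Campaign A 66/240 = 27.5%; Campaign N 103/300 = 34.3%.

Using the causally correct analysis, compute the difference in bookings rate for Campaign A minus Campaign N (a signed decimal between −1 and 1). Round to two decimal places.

The engagement tier-specific comparison favours Campaign A throughout, but the pooled figures favour Campaign N. The question is whether to condition on engagement tier.
Engagement tier is recorded after the campaign and is itself shifted by it — it sits on the causal path from campaign to outcome. Conditioning on a mediator would strip out part of the effect we want; the pooled comparison gives the total causal effect.
The causal difference is the pooled difference: 0.275 − 0.343 = -0.068.

-0.07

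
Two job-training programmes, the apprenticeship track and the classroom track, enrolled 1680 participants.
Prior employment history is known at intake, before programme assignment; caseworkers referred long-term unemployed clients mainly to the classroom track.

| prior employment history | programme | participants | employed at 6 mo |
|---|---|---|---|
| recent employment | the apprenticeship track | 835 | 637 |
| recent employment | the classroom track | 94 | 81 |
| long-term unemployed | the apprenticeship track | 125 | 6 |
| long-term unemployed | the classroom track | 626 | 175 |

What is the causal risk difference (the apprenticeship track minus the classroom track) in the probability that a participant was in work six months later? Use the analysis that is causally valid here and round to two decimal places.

the classroom track is higher inside every prior employment history stratum but the apprenticeship track is higher in aggregate. Whether to stratify depends on how prior employment history relates to the programme.
Prior employment history satisfies the back-door criterion: it is not a descendant of the programme, and it blocks the spurious path from programme to outcome. Adjusting for it (i.e., using the within-prior employment history rates) gives the causal effect.
Adjusting over the population distribution of prior employment history: 0.553·(0.763−0.862) + 0.447·(0.048−0.280) = -0.158.

-0.16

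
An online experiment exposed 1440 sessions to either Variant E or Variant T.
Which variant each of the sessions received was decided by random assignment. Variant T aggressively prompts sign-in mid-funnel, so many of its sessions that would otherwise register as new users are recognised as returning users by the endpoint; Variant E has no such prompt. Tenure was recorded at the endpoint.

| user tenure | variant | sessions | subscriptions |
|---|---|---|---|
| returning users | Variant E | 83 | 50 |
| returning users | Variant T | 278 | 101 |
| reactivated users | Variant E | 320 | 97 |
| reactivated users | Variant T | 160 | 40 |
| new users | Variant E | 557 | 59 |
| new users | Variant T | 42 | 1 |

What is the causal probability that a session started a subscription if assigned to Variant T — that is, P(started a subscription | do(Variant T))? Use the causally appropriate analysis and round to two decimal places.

0.30

The stratified and pooled comparisons disagree (Variant E wins within each user tenure; Variant T wins overall), so the answer turns on the causal role of user tenure.
The distribution of user tenure is itself part of what the variant does — it is an intermediate outcome. Holding it fixed would remove that part of the effect; the total effect is the pooled difference.
So P(outcome | do(Variant T)) is just the pooled rate for Variant T: 142/480 = 0.296.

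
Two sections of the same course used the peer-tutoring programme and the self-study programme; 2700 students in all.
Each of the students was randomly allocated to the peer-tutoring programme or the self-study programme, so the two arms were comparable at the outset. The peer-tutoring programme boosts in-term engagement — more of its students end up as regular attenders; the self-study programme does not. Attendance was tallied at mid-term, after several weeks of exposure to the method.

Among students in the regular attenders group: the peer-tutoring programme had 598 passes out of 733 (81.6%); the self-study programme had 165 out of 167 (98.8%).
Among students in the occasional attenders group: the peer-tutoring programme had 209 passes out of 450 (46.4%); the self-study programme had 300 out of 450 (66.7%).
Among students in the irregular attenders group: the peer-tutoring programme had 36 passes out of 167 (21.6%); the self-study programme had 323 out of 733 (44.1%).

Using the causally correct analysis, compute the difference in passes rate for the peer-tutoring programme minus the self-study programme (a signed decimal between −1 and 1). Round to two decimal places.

+0.04

The mid-term attendance-specific comparison favours the self-study programme throughout, but the pooled figures favour the peer-tutoring programme. The question is whether to condition on mid-term attendance.
Mid-term attendance lies on the pathway teaching method → mid-term attendance → outcome, so adjusting for it blocks the indirect effect. For the total causal effect of teaching method, use the unadjusted pooled rates.
The causal difference is the pooled difference: 0.624 − 0.584 = +0.041.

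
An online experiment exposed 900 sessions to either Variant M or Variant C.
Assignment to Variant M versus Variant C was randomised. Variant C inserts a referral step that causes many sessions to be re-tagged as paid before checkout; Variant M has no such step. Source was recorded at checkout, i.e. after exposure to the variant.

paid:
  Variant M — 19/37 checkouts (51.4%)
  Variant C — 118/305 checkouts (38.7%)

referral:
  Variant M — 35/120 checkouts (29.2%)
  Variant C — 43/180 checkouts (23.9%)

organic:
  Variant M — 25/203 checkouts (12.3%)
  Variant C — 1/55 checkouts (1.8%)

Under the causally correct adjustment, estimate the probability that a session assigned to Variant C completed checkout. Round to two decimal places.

Traffic source here is a post-treatment variable shaped by the variant; conditioning on it would introduce bias rather than remove it. The overall comparison is the causal one.
So P(outcome | do(Variant C)) is just the pooled rate for Variant C: 162/540 = 0.300.

0.30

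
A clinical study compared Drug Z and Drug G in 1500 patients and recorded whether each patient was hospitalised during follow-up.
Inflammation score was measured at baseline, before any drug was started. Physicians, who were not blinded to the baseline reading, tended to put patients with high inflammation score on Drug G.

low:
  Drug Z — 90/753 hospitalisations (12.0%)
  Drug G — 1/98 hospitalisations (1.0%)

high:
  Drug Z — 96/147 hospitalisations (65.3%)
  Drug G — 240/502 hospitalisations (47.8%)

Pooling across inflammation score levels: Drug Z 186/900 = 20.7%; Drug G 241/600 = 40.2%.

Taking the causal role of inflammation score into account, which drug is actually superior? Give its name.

Since inflammation score is a pre-existing factor (not a product of the drug) and it affects the outcome on its own, it is a confounder. The stratified rates, not the pooled rate, identify the causal effect.
Within each level — low: 12.0% vs 1.0%; high: 65.3% vs 47.8% — Drug G is lower every time.

Drug G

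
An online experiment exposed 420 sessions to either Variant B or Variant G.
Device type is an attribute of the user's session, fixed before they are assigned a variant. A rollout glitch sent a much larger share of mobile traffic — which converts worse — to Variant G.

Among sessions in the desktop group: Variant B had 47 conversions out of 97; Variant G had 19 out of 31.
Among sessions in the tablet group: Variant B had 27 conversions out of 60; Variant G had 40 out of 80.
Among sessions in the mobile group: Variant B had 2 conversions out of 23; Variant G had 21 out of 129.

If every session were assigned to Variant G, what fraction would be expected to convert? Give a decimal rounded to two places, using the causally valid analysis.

Here device type is a common cause — it drives both which variant a case falls under and the outcome. The crude comparison mixes populations; the stratum-specific rates are the causally relevant ones.
Standardising Variant G to the population device type mix: 0.305·19/31 + 0.333·40/80 + 0.362·21/129 = 0.412.

0.41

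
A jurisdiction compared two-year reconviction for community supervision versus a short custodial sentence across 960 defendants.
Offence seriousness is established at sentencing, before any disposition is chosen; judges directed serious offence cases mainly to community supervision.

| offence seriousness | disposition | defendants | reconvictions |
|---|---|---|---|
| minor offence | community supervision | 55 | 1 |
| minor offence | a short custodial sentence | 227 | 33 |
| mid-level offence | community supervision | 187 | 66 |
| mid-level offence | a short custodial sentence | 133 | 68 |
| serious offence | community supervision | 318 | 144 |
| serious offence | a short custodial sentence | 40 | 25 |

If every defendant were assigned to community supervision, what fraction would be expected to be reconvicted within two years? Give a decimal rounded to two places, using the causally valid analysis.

Here offence seriousness is a common cause — it drives both which disposition a case falls under and the outcome. The crude comparison mixes populations; the stratum-specific rates are the causally relevant ones.
Standardising community supervision to the population offence seriousness mix: 0.294·1/55 + 0.333·66/187 + 0.373·144/318 = 0.292.

0.29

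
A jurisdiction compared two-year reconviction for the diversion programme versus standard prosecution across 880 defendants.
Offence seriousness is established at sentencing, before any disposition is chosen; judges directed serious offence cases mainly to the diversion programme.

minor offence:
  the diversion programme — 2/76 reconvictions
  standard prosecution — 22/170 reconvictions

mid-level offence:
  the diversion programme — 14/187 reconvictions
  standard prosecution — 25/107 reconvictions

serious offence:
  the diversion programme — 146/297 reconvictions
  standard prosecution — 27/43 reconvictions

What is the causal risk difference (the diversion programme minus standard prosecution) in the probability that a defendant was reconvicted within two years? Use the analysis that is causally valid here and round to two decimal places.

-0.13

Within every offence seriousness level the diversion programme has the lower rate, yet pooled standard prosecution does — Simpson's reversal.
Offence seriousness satisfies the back-door criterion: it is not a descendant of the disposition, and it blocks the spurious path from disposition to outcome. Adjusting for it (i.e., using the within-offence seriousness rates) gives the causal effect.
Adjusting over the population distribution of offence seriousness: 0.280·(0.026−0.129) + 0.334·(0.075−0.234) + 0.386·(0.492−0.628) = -0.135.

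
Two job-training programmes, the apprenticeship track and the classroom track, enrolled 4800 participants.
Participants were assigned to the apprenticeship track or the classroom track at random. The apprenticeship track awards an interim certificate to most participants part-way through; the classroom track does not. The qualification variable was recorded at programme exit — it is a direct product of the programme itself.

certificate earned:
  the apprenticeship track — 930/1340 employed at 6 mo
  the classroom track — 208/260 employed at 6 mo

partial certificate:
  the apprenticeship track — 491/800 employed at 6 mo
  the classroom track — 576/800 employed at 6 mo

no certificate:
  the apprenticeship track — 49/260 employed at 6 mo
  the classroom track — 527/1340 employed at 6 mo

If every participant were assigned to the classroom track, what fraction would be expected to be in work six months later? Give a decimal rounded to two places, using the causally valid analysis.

0.55

The stratified and pooled comparisons disagree (the classroom track wins within each qualification attained during the programme; the apprenticeship track wins overall), so the answer turns on the causal role of qualification attained during the programme.
Qualification attained during the programme is downstream of the programme. One should not condition on a consequence of treatment, so the overall rates are the right comparison.
So P(outcome | do(the classroom track)) is just the pooled rate for the classroom track: 1311/2400 = 0.546.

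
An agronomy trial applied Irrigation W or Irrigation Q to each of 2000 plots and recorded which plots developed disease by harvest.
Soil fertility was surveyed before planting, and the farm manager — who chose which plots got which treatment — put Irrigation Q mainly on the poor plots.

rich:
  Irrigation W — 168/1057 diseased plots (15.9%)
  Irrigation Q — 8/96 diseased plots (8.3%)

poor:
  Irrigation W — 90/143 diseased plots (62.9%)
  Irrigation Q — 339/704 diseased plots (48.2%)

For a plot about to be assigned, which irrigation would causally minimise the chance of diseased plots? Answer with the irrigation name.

Irrigation Q

Irrigation Q is lower inside every soil fertility stratum but Irrigation W is lower in aggregate. Whether to stratify depends on how soil fertility relates to the irrigation.
The imbalance in soil fertility arose from how plots were allocated, not from anything the irrigation did; and soil fertility independently affects the outcome. The pooled gap is confounded — condition on soil fertility.
Within each level — rich: 15.9% vs 8.3%; poor: 62.9% vs 48.2% — Irrigation Q is lower every time.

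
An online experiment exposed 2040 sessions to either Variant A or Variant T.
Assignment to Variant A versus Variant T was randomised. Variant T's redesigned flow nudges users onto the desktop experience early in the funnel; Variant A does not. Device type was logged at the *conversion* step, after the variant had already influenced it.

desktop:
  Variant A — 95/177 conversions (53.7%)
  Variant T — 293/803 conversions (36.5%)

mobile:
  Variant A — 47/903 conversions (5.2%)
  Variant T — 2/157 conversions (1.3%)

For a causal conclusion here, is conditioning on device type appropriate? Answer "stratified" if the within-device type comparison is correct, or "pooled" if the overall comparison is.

Because the variant influences device type, device type is a post-treatment mediator, not a confounder. Stratifying on it would bias the estimate; the causal effect is the crude pooled difference.
Pooled: Variant A 13.1% vs Variant T 30.7%; Variant T is higher overall.

pooled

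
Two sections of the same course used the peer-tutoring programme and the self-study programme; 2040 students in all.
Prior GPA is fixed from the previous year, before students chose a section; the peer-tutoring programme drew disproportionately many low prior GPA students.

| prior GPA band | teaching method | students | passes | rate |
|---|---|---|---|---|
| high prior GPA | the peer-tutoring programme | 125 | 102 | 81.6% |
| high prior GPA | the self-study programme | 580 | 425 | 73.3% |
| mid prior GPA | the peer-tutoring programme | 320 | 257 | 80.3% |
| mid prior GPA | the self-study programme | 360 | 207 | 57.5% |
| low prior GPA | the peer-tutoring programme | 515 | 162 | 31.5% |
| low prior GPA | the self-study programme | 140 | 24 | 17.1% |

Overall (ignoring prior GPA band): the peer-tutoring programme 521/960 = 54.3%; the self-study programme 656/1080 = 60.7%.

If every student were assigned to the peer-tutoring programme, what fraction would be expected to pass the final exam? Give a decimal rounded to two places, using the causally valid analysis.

The stratified and pooled comparisons disagree (the peer-tutoring programme wins within each prior GPA band; the self-study programme wins overall), so the answer turns on the causal role of prior GPA band.
Nothing the teaching method does changes prior GPA band; the imbalance is an allocation artefact. With prior GPA band also predicting the outcome, the pooled figure is confounded, and the within-stratum comparison is the causal one.
Standardising the peer-tutoring programme to the population prior GPA band mix: 0.346·102/125 + 0.333·257/320 + 0.321·162/515 = 0.651.

0.65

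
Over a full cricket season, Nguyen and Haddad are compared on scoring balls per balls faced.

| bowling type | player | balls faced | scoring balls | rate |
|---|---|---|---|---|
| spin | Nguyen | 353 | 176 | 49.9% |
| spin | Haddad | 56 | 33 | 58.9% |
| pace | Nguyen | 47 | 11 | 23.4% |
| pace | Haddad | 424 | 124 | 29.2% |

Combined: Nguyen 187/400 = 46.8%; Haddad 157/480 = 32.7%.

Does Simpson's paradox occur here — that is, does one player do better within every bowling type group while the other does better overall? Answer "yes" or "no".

yes

Within each bowling type level (spin 49.9% vs 58.9%; pace 23.4% vs 29.2%), Haddad has the higher rate every time. Pooled: 46.8% vs 32.7% — Nguyen has the higher rate overall. The two comparisons disagree.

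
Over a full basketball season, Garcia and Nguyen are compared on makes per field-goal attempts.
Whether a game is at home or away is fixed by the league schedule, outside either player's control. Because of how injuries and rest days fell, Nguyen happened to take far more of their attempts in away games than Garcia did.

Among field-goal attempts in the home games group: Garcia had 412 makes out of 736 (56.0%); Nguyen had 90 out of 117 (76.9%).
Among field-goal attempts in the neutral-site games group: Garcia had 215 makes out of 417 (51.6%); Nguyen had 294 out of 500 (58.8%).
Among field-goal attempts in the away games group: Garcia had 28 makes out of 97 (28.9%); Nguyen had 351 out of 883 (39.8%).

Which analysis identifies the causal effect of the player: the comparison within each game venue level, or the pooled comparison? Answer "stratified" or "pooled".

Game venue is set before the player has any effect — it is not caused by the player — and it independently drives the outcome. That makes it a confounder, so the causal comparison is within game venue levels.
Within each level — home games: 56.0% vs 76.9%; neutral-site games: 51.6% vs 58.8%; away games: 28.9% vs 39.8% — Nguyen is higher every time.

stratified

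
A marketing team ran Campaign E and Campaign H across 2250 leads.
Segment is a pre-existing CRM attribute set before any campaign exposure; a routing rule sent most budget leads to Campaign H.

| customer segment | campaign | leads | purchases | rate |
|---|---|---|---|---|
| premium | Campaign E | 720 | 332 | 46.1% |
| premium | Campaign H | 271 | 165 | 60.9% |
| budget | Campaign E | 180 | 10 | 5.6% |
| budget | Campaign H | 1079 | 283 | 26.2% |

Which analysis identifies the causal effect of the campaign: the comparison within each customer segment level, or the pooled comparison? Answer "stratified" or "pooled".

Customer segment differs across campaigns for reasons unrelated to any effect of the campaign itself, and it separately predicts the outcome — a classic confounder. We must compare within customer segment levels.
Within each level — premium: 46.1% vs 60.9%; budget: 5.6% vs 26.2% — Campaign H is higher every time.

stratified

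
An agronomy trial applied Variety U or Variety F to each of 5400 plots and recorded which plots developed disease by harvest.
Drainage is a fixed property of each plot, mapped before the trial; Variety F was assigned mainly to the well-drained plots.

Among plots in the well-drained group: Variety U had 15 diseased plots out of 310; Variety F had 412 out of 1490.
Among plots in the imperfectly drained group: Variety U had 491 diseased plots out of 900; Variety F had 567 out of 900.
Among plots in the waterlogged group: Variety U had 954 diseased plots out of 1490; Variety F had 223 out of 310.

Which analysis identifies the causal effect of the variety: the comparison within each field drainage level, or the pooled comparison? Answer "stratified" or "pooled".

Variety U is lower inside every field drainage stratum but Variety F is lower in aggregate. Whether to stratify depends on how field drainage relates to the variety.
Field drainage satisfies the back-door criterion: it is not a descendant of the variety, and it blocks the spurious path from variety to outcome. Adjusting for it (i.e., using the within-field drainage rates) gives the causal effect.
Within each level — well-drained: 4.8% vs 27.7%; imperfectly drained: 54.6% vs 63.0%; waterlogged: 64.0% vs 71.9% — Variety U is lower every time.

stratified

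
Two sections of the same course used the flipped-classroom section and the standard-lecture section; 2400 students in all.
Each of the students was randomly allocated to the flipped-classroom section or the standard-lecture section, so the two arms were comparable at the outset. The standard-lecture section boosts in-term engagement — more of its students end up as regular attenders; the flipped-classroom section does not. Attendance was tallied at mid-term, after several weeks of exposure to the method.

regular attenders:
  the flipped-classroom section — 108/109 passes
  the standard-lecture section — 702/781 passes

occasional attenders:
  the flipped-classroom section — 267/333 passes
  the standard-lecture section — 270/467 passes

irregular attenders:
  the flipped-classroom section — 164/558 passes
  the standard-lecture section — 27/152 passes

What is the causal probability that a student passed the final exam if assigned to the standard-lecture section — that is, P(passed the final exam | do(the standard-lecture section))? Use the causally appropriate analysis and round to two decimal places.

0.71

Mid-term attendance lies on the pathway teaching method → mid-term attendance → outcome, so adjusting for it blocks the indirect effect. For the total causal effect of teaching method, use the unadjusted pooled rates.
So P(outcome | do(the standard-lecture section)) is just the pooled rate for the standard-lecture section: 999/1400 = 0.714.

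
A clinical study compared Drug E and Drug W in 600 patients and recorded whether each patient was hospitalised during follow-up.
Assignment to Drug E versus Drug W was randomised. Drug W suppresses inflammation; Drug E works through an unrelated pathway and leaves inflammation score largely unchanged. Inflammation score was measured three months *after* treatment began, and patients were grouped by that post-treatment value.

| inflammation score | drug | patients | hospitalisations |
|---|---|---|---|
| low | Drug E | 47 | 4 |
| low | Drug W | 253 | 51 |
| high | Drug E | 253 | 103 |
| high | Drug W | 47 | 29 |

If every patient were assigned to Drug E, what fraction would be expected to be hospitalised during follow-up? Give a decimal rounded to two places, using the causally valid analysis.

Drug E is lower inside every inflammation score stratum but Drug W is lower in aggregate. Whether to stratify depends on how inflammation score relates to the drug.
Stratifying would compare drugs among patients the drugs themselves sorted into inflammation score groups — a form of selection on an intermediate. The unconditioned pooled rates give the total causal effect.
So P(outcome | do(Drug E)) is just the pooled rate for Drug E: 107/300 = 0.357.

0.36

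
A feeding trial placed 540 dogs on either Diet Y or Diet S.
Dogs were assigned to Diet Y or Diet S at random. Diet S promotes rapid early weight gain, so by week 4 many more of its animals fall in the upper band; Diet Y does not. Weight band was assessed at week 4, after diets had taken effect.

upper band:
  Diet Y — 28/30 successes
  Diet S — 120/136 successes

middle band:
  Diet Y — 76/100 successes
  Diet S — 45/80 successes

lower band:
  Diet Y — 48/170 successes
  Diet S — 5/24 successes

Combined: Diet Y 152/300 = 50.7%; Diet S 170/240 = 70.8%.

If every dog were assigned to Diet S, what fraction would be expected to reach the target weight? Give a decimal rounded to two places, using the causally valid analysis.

Diet Y is higher inside every week-4 weight band stratum but Diet S is higher in aggregate. Whether to stratify depends on how week-4 weight band relates to the diet.
The distribution of week-4 weight band is itself part of what the diet does — it is an intermediate outcome. Holding it fixed would remove that part of the effect; the total effect is the pooled difference.
So P(outcome | do(Diet S)) is just the pooled rate for Diet S: 170/240 = 0.708.

0.71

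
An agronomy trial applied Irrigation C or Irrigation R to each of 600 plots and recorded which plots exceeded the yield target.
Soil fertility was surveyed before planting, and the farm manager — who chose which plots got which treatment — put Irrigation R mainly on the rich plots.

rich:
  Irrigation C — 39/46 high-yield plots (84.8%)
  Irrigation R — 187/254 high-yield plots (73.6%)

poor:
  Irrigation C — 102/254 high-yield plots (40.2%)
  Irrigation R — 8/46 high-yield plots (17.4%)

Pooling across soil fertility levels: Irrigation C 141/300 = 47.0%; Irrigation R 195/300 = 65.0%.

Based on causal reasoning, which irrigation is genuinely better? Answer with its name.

Irrigation C

Soil fertility satisfies the back-door criterion: it is not a descendant of the irrigation, and it blocks the spurious path from irrigation to outcome. Adjusting for it (i.e., using the within-soil fertility rates) gives the causal effect.
Within each level — rich: 84.8% vs 73.6%; poor: 40.2% vs 17.4% — Irrigation C is higher every time.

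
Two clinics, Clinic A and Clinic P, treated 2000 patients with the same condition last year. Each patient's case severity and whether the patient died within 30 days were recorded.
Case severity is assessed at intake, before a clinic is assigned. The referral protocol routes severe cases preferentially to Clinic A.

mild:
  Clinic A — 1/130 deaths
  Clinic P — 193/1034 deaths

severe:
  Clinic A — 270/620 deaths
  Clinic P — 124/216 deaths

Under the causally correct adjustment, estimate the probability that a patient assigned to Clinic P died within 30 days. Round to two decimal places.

0.35

Here case severity is a common cause — it drives both which clinic a case falls under and the outcome. The crude comparison mixes populations; the stratum-specific rates are the causally relevant ones.
Standardising Clinic P to the population case severity mix: 0.582·193/1034 + 0.418·124/216 = 0.349.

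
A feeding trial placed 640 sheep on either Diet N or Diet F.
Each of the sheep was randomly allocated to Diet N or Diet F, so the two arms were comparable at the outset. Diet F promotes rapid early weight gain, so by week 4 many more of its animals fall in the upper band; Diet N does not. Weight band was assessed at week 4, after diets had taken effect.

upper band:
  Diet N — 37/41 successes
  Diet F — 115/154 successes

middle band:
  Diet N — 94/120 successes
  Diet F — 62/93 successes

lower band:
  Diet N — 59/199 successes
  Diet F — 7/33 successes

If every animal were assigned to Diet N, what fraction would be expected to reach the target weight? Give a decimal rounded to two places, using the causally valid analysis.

Week-4 weight band is downstream of the diet. One should not condition on a consequence of treatment, so the overall rates are the right comparison.
So P(outcome | do(Diet N)) is just the pooled rate for Diet N: 190/360 = 0.528.

0.53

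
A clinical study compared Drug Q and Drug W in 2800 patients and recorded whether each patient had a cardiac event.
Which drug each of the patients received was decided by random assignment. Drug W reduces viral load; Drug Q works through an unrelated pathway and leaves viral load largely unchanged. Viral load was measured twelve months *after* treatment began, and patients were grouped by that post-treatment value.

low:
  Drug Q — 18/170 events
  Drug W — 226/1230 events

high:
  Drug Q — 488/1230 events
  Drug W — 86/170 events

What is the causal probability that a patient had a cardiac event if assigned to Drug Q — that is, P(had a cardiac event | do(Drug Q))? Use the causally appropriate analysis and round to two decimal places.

0.36

The viral load-specific comparison favours Drug Q throughout, but the pooled figures favour Drug W. The question is whether to condition on viral load.
Stratifying would compare drugs among patients the drugs themselves sorted into viral load groups — a form of selection on an intermediate. The unconditioned pooled rates give the total causal effect.
So P(outcome | do(Drug Q)) is just the pooled rate for Drug Q: 506/1400 = 0.361.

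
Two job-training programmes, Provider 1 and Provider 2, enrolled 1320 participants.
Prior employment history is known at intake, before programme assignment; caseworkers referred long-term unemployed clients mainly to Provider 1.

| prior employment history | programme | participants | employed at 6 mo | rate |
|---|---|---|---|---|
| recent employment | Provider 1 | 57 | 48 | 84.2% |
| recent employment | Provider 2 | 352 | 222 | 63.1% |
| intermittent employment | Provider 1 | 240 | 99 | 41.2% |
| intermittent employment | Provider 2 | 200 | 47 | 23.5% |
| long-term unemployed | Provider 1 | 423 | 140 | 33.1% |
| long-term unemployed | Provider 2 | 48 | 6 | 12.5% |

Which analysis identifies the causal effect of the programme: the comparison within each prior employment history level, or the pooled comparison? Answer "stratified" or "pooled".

stratified

Prior employment history differs across programmes for reasons unrelated to any effect of the programme itself, and it separately predicts the outcome — a classic confounder. We must compare within prior employment history levels.
Within each level — recent employment: 84.2% vs 63.1%; intermittent employment: 41.2% vs 23.5%; long-term unemployed: 33.1% vs 12.5% — Provider 1 is higher every time.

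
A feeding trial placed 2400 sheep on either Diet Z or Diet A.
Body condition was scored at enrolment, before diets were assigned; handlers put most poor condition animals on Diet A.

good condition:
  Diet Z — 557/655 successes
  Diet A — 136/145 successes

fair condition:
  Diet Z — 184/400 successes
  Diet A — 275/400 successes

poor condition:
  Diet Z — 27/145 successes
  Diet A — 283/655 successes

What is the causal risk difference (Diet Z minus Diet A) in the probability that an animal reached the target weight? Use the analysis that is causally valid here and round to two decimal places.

Within every starting body condition level Diet A has the higher rate, yet pooled Diet Z does — Simpson's reversal.
Nothing the diet does changes starting body condition; the imbalance is an allocation artefact. With starting body condition also predicting the outcome, the pooled figure is confounded, and the within-stratum comparison is the causal one.
Adjusting over the population distribution of starting body condition: 0.333·(0.850−0.938) + 0.333·(0.460−0.688) + 0.333·(0.186−0.432) = -0.187.

-0.19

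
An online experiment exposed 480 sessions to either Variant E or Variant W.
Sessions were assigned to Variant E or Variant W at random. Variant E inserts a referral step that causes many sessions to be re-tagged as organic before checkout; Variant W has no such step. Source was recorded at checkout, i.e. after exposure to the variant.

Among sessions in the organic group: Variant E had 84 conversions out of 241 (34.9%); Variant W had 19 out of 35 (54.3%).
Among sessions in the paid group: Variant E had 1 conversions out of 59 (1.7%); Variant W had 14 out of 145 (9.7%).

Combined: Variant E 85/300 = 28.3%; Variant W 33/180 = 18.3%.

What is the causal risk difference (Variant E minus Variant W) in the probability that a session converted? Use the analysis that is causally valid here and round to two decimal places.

+0.10

The stratified and pooled comparisons disagree (Variant W wins within each traffic source; Variant E wins overall), so the answer turns on the causal role of traffic source.
Traffic source lies on the pathway variant → traffic source → outcome, so adjusting for it blocks the indirect effect. For the total causal effect of variant, use the unadjusted pooled rates.
The causal difference is the pooled difference: 0.283 − 0.183 = +0.100.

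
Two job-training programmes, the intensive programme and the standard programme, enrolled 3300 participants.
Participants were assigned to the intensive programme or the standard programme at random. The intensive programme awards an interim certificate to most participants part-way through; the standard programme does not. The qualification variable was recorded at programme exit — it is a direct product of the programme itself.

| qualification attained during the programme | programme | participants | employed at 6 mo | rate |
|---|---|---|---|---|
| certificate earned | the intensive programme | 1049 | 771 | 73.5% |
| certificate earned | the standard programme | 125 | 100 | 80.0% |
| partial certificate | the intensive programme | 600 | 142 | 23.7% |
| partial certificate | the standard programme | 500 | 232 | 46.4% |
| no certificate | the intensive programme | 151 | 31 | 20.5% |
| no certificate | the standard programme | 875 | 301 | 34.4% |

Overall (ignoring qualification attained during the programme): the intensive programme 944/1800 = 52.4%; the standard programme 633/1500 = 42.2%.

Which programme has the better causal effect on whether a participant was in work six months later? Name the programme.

The qualification attained during the programme-specific comparison favours the standard programme throughout, but the pooled figures favour the intensive programme. The question is whether to condition on qualification attained during the programme.
The distribution of qualification attained during the programme is itself part of what the programme does — it is an intermediate outcome. Holding it fixed would remove that part of the effect; the total effect is the pooled difference.
Pooled: the intensive programme 52.4% vs the standard programme 42.2%; the intensive programme is higher overall.

the intensive programme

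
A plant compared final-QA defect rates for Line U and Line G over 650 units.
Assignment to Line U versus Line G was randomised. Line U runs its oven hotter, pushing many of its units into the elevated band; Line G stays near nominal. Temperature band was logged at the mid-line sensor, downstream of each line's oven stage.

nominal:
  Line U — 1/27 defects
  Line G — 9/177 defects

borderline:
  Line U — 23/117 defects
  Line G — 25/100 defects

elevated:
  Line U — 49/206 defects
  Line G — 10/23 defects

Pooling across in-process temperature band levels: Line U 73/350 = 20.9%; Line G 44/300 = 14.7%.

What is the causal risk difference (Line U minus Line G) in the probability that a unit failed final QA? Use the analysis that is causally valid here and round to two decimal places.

+0.06

In-process temperature band is downstream of the line. One should not condition on a consequence of treatment, so the overall rates are the right comparison.
The causal difference is the pooled difference: 0.209 − 0.147 = +0.062.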